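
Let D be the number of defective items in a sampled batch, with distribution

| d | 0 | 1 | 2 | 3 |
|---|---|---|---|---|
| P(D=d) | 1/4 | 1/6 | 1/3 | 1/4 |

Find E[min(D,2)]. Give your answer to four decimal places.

E[min(D,2)] = Σ min(d,2)·P(D=d)
 = 0·1/4 + 1·1/6 + 2·1/3 + 2·1/4
 = 0 + 1/6 + 2/3 + 1/2
 = 4/3

1.3333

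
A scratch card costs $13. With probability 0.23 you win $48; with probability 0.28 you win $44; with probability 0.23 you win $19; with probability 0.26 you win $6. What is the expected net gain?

16.29

E[payout] = 48·0.23 + 44·0.28 + 19·0.23 + 6·0.26
 = 11.04 + 12.32 + 4.37 + 1.56
 = 29.29
Net = 29.29 - 13 = 16.29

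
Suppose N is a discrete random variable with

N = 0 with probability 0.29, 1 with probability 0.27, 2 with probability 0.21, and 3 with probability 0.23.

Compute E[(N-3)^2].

3.9

E[(N-3)^2] = Σ (n-3)^2·P(N=n)
 = 9·0.29 + 4·0.27 + 1·0.21 + 0·0.23
 = 2.61 + 1.08 + 0.21 + 0
 = 3.9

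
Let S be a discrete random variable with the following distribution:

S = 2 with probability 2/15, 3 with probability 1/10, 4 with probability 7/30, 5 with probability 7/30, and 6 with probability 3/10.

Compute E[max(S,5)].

E[max(S,5)] = Σ max(s,5)·P(S=s)
 = 5·2/15 + 5·1/10 + 5·7/30 + 5·7/30 + 6·3/10
 = 2/3 + 1/2 + 7/6 + 7/6 + 9/5
 = 53/10

5.3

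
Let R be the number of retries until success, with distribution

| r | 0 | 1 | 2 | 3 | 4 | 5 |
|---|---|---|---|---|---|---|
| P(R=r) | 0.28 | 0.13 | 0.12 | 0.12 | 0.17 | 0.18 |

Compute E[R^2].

E[R^2] = Σ r^2·P(R=r)
 = 0·0.28 + 1·0.13 + 4·0.12 + 9·0.12 + 16·0.17 + 25·0.18
 = 0 + 0.13 + 0.48 + 1.08 + 2.72 + 4.5
 = 8.91

8.91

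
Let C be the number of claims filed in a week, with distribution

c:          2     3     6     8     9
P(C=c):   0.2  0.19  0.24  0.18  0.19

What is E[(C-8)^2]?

13.1

E[(C-8)^2] = Σ (c-8)^2·P(C=c)
 = 36·0.2 + 25·0.19 + 4·0.24 + 0·0.18 + 1·0.19
 = 7.2 + 4.75 + 0.96 + 0 + 0.19
 = 13.1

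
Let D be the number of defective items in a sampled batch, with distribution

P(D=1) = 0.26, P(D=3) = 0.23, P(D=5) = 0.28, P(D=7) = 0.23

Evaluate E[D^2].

20.6

E[D^2] = Σ d^2·P(D=d)
 = 1·0.26 + 9·0.23 + 25·0.28 + 49·0.23
 = 0.26 + 2.07 + 7 + 11.27
 = 20.6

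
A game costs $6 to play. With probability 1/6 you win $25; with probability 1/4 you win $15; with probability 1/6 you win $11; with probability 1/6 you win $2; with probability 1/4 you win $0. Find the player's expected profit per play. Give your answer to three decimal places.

E[payout] = 25·1/6 + 15·1/4 + 11·1/6 + 2·1/6 + 0·1/4
 = 25/6 + 15/4 + 11/6 + 1/3 + 0
 = 121/12
Net = 121/12 - 6 = 49/12

4.083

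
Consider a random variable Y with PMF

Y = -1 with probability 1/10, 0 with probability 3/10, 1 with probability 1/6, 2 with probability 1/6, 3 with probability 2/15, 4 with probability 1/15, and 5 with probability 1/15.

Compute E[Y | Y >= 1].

2.5

P(Y >= 1) = 1/6 + 1/6 + 2/15 + 1/15 + 1/15 = 3/5.
E[Y | Y >= 1] = [1·1/6 + 2·1/6 + 3·2/15 + 4·1/15 + 5·1/15] / (3/5)
 = 3/2 / (3/5)
 = 5/2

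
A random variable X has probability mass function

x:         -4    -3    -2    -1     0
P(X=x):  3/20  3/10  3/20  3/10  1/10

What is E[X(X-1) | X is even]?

P(X is even) = 3/20 + 3/20 + 1/10 = 2/5.
E[X(X-1) | X is even] = [20·3/20 + 6·3/20 + 0·1/10] / (2/5)
 = 39/10 / (2/5)
 = 39/4

9.75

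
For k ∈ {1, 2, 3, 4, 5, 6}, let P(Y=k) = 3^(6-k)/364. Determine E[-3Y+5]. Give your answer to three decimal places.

0.525

E[-3Y+5] = Σ (-3y+5)·P(Y=y)
 = 2·243/364 + (-1)·81/364 + (-4)·27/364 + (-7)·9/364 + (-10)·3/364 + (-13)·1/364
 = 243/182 + (-81/364) + (-27/91) + (-9/52) + (-15/182) + (-1/28)
 = 191/364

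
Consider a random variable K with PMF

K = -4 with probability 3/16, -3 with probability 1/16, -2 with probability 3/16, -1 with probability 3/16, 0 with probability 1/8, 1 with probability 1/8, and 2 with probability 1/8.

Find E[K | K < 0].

P(K < 0) = 3/16 + 1/16 + 3/16 + 3/16 = 5/8.
E[K | K < 0] = [(-4)·3/16 + (-3)·1/16 + (-2)·3/16 + (-1)·3/16] / (5/8)
 = -3/2 / (5/8)
 = -12/5

-2.4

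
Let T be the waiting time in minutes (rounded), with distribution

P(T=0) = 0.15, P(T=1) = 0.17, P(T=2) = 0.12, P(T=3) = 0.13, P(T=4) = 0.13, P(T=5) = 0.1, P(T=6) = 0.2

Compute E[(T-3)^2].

4.48

E[(T-3)^2] = Σ (t-3)^2·P(T=t)
 = 9·0.15 + 4·0.17 + 1·0.12 + 0·0.13 + 1·0.13 + 4·0.1 + 9·0.2
 = 1.35 + 0.68 + 0.12 + 0 + 0.13 + 0.4 + 1.8
 = 4.48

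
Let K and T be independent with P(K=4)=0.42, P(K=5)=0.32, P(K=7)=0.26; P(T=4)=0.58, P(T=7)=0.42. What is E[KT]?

26.826

E[KT] = Σ_k Σ_t kt · P(K=k)P(T=t)
 = 16·0.2436 + 28·0.1764 + 20·0.1856 + 35·0.1344 + 28·0.1508 + 49·0.1092
 = 3.8976 + 4.9392 + 3.712 + 4.704 + 4.2224 + 5.3508
 = 26.826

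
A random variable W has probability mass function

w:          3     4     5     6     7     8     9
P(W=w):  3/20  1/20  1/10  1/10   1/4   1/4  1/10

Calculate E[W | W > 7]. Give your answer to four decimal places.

8.2857

P(W > 7) = 1/4 + 1/10 = 7/20.
E[W | W > 7] = [8·1/4 + 9·1/10] / (7/20)
 = 29/10 / (7/20)
 = 58/7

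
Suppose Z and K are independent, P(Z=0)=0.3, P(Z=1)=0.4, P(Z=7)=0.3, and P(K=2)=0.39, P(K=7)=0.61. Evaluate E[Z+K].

7.55

E[Z+K] = Σ_z Σ_k (z+k) · P(Z=z)P(K=k)
 = 2·0.117 + 7·0.183 + 3·0.156 + 8·0.244 + 9·0.117 + 14·0.183
 = 0.234 + 1.281 + 0.468 + 1.952 + 1.053 + 2.562
 = 7.55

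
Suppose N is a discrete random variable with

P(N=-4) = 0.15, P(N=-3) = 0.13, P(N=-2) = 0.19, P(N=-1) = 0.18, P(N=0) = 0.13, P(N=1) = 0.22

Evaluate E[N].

-1.33

E[N] = Σ n·P(N=n)
 = (-4)·0.15 + (-3)·0.13 + (-2)·0.19 + (-1)·0.18 + 0·0.13 + 1·0.22
 = (-0.6) + (-0.39) + (-0.38) + (-0.18) + 0 + 0.22
 = -1.33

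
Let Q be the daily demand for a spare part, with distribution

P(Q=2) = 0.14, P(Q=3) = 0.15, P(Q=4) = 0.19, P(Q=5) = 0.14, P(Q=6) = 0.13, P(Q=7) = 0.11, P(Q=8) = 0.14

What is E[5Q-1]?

E[5Q-1] = Σ (5q-1)·P(Q=q)
 = 9·0.14 + 14·0.15 + 19·0.19 + 24·0.14 + 29·0.13 + 34·0.11 + 39·0.14
 = 1.26 + 2.1 + 3.61 + 3.36 + 3.77 + 3.74 + 5.46
 = 23.3

23.3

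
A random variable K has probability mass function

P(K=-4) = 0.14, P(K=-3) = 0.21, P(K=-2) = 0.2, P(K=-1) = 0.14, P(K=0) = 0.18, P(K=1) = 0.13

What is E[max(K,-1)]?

E[max(K,-1)] = Σ max(k,-1)·P(K=k)
 = (-1)·0.14 + (-1)·0.21 + (-1)·0.2 + (-1)·0.14 + 0·0.18 + 1·0.13
 = (-0.14) + (-0.21) + (-0.2) + (-0.14) + 0 + 0.13
 = -0.56

-0.56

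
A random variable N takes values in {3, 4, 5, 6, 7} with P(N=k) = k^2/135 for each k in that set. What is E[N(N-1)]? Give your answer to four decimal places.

E[N(N-1)] = Σ n(n-1)·P(N=n)
 = 6·1/15 + 12·16/135 + 20·5/27 + 30·4/15 + 42·49/135
 = 2/5 + 64/45 + 100/27 + 8 + 686/45
 = 3884/135

28.7704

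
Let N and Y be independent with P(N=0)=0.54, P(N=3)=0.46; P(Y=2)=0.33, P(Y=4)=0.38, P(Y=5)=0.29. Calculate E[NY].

E[NY] = Σ_n Σ_y ny · P(N=n)P(Y=y)
 = 0·0.1782 + 0·0.2052 + 0·0.1566 + 6·0.1518 + 12·0.1748 + 15·0.1334
 = 0 + 0 + 0 + 0.9108 + 2.0976 + 2.001
 = 5.0094

5.0094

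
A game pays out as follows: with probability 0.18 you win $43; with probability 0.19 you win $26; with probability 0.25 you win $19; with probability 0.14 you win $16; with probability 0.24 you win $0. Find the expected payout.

E[payout] = 43·0.18 + 26·0.19 + 19·0.25 + 16·0.14 + 0·0.24
 = 7.74 + 4.94 + 4.75 + 2.24 + 0
 = 19.67

19.67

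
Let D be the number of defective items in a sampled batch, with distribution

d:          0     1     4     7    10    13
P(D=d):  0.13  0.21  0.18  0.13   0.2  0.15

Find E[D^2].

54.81

E[D^2] = Σ d^2·P(D=d)
 = 0·0.13 + 1·0.21 + 16·0.18 + 49·0.13 + 100·0.2 + 169·0.15
 = 0 + 0.21 + 2.88 + 6.37 + 20 + 25.35
 = 54.81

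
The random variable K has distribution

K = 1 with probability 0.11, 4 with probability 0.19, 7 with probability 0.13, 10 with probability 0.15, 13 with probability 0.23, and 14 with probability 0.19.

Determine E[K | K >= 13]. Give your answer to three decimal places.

P(K >= 13) = 0.23 + 0.19 = 0.42.
E[K | K >= 13] = [13·0.23 + 14·0.19] / 0.42
 = 5.65 / 0.42
 = 565/42

13.452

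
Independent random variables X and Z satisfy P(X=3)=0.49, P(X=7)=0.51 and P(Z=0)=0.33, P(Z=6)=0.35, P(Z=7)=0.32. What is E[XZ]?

E[XZ] = Σ_x Σ_z xz · P(X=x)P(Z=z)
 = 0·0.1617 + 18·0.1715 + 21·0.1568 + 0·0.1683 + 42·0.1785 + 49·0.1632
 = 0 + 3.087 + 3.2928 + 0 + 7.497 + 7.9968
 = 21.8736

21.8736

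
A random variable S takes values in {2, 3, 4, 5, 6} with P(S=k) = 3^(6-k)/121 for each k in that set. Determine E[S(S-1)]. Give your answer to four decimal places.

4.3140

E[S(S-1)] = Σ s(s-1)·P(S=s)
 = 2·81/121 + 6·27/121 + 12·9/121 + 20·3/121 + 30·1/121
 = 162/121 + 162/121 + 108/121 + 60/121 + 30/121
 = 522/121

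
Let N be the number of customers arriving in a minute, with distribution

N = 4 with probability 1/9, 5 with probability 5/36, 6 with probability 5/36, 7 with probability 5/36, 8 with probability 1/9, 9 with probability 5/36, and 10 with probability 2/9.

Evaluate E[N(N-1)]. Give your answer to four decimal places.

50.3333

E[N(N-1)] = Σ n(n-1)·P(N=n)
 = 12·1/9 + 20·5/36 + 30·5/36 + 42·5/36 + 56·1/9 + 72·5/36 + 90·2/9
 = 4/3 + 25/9 + 25/6 + 35/6 + 56/9 + 10 + 20
 = 151/3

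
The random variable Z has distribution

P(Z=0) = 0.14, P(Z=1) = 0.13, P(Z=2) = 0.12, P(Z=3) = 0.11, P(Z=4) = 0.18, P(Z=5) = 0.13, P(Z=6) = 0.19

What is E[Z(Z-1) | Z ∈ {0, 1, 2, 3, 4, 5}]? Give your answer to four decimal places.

P(Z ∈ {0, 1, 2, 3, 4, 5}) = 0.14 + 0.13 + 0.12 + 0.11 + 0.18 + 0.13 = 0.81.
E[Z(Z-1) | Z ∈ {0, 1, 2, 3, 4, 5}] = [0·0.14 + 0·0.13 + 2·0.12 + 6·0.11 + 12·0.18 + 20·0.13] / 0.81
 = 5.66 / 0.81
 = 566/81

6.9877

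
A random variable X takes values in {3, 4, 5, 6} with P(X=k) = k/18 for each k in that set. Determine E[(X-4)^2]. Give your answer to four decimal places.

E[(X-4)^2] = Σ (x-4)^2·P(X=x)
 = 1·1/6 + 0·2/9 + 1·5/18 + 4·1/3
 = 1/6 + 0 + 5/18 + 4/3
 = 16/9

1.7778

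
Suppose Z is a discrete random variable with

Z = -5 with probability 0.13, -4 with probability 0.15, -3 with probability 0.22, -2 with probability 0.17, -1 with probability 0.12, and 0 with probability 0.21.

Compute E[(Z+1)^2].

E[(Z+1)^2] = Σ (z+1)^2·P(Z=z)
 = 16·0.13 + 9·0.15 + 4·0.22 + 1·0.17 + 0·0.12 + 1·0.21
 = 2.08 + 1.35 + 0.88 + 0.17 + 0 + 0.21
 = 4.69

4.69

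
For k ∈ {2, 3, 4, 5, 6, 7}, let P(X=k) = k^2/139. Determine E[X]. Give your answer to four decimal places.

E[X] = Σ x·P(X=x)
 = 2·4/139 + 3·9/139 + 4·16/139 + 5·25/139 + 6·36/139 + 7·49/139
 = 8/139 + 27/139 + 64/139 + 125/139 + 216/139 + 343/139
 = 783/139

5.6331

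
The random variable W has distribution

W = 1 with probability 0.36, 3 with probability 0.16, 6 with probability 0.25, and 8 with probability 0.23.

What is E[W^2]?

E[W^2] = Σ w^2·P(W=w)
 = 1·0.36 + 9·0.16 + 36·0.25 + 64·0.23
 = 0.36 + 1.44 + 9 + 14.72
 = 25.52

25.52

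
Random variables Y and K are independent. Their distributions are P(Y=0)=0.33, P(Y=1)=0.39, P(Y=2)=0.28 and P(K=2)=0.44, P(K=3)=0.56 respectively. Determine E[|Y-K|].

1.61

E[|Y-K|] = Σ_y Σ_k |y-k| · P(Y=y)P(K=k)
 = 2·0.1452 + 3·0.1848 + 1·0.1716 + 2·0.2184 + 0·0.1232 + 1·0.1568
 = 0.2904 + 0.5544 + 0.1716 + 0.4368 + 0 + 0.1568
 = 1.61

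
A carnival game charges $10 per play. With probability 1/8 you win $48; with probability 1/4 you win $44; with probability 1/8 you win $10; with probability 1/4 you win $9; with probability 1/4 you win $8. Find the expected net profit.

E[payout] = 48·1/8 + 44·1/4 + 10·1/8 + 9·1/4 + 8·1/4
 = 6 + 11 + 5/4 + 9/4 + 2
 = 45/2
Net = 45/2 - 10 = 25/2

12.5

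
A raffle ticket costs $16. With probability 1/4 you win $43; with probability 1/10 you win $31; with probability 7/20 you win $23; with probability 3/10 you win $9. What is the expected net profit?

E[payout] = 43·1/4 + 31·1/10 + 23·7/20 + 9·3/10
 = 43/4 + 31/10 + 161/20 + 27/10
 = 123/5
Net = 123/5 - 16 = 43/5

8.6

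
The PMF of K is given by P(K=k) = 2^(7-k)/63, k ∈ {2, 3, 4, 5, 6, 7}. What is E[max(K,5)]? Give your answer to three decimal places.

E[max(K,5)] = Σ max(k,5)·P(K=k)
 = 5·32/63 + 5·16/63 + 5·8/63 + 5·4/63 + 6·2/63 + 7·1/63
 = 160/63 + 80/63 + 40/63 + 20/63 + 4/21 + 1/9
 = 319/63

5.063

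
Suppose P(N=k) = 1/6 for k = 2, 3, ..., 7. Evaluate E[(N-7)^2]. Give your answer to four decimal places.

9.1667

E[(N-7)^2] = Σ (n-7)^2·P(N=n)
 = 25·1/6 + 16·1/6 + 9·1/6 + 4·1/6 + 1·1/6 + 0·1/6
 = 25/6 + 8/3 + 3/2 + 2/3 + 1/6 + 0
 = 55/6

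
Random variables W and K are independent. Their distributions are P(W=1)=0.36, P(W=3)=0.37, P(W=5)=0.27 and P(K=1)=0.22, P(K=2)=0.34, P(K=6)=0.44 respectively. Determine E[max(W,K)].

E[max(W,K)] = Σ_w Σ_k max(w,k) · P(W=w)P(K=k)
 = 1·0.0792 + 2·0.1224 + 6·0.1584 + 3·0.0814 + 3·0.1258 + 6·0.1628 + 5·0.0594 + 5·0.0918 + 6·0.1188
 = 0.0792 + 0.2448 + 0.9504 + 0.2442 + 0.3774 + 0.9768 + 0.297 + 0.459 + 0.7128
 = 4.3416

4.3416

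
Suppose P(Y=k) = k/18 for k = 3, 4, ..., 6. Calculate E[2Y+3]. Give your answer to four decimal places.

E[2Y+3] = Σ (2y+3)·P(Y=y)
 = 9·1/6 + 11·2/9 + 13·5/18 + 15·1/3
 = 3/2 + 22/9 + 65/18 + 5
 = 113/9

12.5556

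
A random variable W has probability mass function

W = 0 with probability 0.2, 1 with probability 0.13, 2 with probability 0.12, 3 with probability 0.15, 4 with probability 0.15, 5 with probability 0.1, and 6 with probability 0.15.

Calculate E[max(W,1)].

E[max(W,1)] = Σ max(w,1)·P(W=w)
 = 1·0.2 + 1·0.13 + 2·0.12 + 3·0.15 + 4·0.15 + 5·0.1 + 6·0.15
 = 0.2 + 0.13 + 0.24 + 0.45 + 0.6 + 0.5 + 0.9
 = 3.02

3.02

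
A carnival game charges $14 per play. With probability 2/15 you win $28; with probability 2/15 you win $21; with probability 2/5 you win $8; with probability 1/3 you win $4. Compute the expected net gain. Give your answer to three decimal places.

-2.933

E[payout] = 28·2/15 + 21·2/15 + 8·2/5 + 4·1/3
 = 56/15 + 14/5 + 16/5 + 4/3
 = 166/15
Net = 166/15 - 14 = -44/15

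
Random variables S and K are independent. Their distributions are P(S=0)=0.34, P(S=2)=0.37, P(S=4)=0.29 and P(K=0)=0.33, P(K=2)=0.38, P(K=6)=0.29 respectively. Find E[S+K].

4.4

E[S+K] = Σ_s Σ_k (s+k) · P(S=s)P(K=k)
 = 0·0.1122 + 2·0.1292 + 6·0.0986 + 2·0.1221 + 4·0.1406 + 8·0.1073 + 4·0.0957 + 6·0.1102 + 10·0.0841
 = 0 + 0.2584 + 0.5916 + 0.2442 + 0.5624 + 0.8584 + 0.3828 + 0.6612 + 0.841
 = 4.4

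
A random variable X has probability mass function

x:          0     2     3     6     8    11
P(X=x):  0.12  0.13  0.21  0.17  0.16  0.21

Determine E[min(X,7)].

E[min(X,7)] = Σ min(x,7)·P(X=x)
 = 0·0.12 + 2·0.13 + 3·0.21 + 6·0.17 + 7·0.16 + 7·0.21
 = 0 + 0.26 + 0.63 + 1.02 + 1.12 + 1.47
 = 4.5

4.5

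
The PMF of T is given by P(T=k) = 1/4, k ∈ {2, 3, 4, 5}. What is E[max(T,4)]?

E[max(T,4)] = Σ max(t,4)·P(T=t)
 = 4·1/4 + 4·1/4 + 4·1/4 + 5·1/4
 = 1 + 1 + 1 + 5/4
 = 17/4

4.25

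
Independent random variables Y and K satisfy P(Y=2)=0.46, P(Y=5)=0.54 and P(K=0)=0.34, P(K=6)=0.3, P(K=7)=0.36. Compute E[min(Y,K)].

E[min(Y,K)] = Σ_y Σ_k min(y,k) · P(Y=y)P(K=k)
 = 0·0.1564 + 2·0.138 + 2·0.1656 + 0·0.1836 + 5·0.162 + 5·0.1944
 = 0 + 0.276 + 0.3312 + 0 + 0.81 + 0.972
 = 2.3892

2.3892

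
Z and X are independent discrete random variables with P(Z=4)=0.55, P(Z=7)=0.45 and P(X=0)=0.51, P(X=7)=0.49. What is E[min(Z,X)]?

2.6215

E[min(Z,X)] = Σ_z Σ_x min(z,x) · P(Z=z)P(X=x)
 = 0·0.2805 + 4·0.2695 + 0·0.2295 + 7·0.2205
 = 0 + 1.078 + 0 + 1.5435
 = 2.6215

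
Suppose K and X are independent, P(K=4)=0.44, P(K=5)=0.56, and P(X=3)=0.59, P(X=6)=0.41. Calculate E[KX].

E[KX] = Σ_k Σ_x kx · P(K=k)P(X=x)
 = 12·0.2596 + 24·0.1804 + 15·0.3304 + 30·0.2296
 = 3.1152 + 4.3296 + 4.956 + 6.888
 = 19.2888

19.2888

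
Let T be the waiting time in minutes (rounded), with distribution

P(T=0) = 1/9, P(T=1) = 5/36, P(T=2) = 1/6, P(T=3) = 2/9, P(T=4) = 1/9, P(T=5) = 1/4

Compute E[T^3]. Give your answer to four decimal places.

E[T^3] = Σ t^3·P(T=t)
 = 0·1/9 + 1·5/36 + 8·1/6 + 27·2/9 + 64·1/9 + 125·1/4
 = 0 + 5/36 + 4/3 + 6 + 64/9 + 125/4
 = 275/6

45.8333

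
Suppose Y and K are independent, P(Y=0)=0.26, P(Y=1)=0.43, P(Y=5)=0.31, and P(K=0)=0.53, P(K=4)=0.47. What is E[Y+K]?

3.86

E[Y+K] = Σ_y Σ_k (y+k) · P(Y=y)P(K=k)
 = 0·0.1378 + 4·0.1222 + 1·0.2279 + 5·0.2021 + 5·0.1643 + 9·0.1457
 = 0 + 0.4888 + 0.2279 + 1.0105 + 0.8215 + 1.3113
 = 3.86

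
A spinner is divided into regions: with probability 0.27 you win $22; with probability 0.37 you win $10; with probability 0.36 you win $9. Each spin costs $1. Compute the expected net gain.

11.88

E[payout] = 22·0.27 + 10·0.37 + 9·0.36
 = 5.94 + 3.7 + 3.24
 = 12.88
Net = 12.88 - 1 = 11.88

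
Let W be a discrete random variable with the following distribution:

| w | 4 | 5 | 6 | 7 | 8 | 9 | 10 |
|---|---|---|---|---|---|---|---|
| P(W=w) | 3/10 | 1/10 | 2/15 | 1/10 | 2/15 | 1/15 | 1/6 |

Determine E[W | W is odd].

6.75

P(W is odd) = 1/10 + 1/10 + 1/15 = 4/15.
E[W | W is odd] = [5·1/10 + 7·1/10 + 9·1/15] / (4/15)
 = 9/5 / (4/15)
 = 27/4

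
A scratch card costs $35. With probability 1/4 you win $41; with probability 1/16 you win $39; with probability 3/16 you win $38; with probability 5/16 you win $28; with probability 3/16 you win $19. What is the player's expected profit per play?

E[payout] = 41·1/4 + 39·1/16 + 38·3/16 + 28·5/16 + 19·3/16
 = 41/4 + 39/16 + 57/8 + 35/4 + 57/16
 = 257/8
Net = 257/8 - 35 = -23/8

-2.875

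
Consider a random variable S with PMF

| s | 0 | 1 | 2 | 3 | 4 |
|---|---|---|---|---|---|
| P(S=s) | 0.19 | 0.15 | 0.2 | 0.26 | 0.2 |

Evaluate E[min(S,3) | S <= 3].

P(S <= 3) = 0.19 + 0.15 + 0.2 + 0.26 = 0.8.
E[min(S,3) | S <= 3] = [0·0.19 + 1·0.15 + 2·0.2 + 3·0.26] / 0.8
 = 1.33 / 0.8
 = 133/80

1.6625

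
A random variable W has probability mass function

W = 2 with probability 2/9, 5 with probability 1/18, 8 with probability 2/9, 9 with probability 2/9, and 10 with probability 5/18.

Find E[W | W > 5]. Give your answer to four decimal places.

P(W > 5) = 2/9 + 2/9 + 5/18 = 13/18.
E[W | W > 5] = [8·2/9 + 9·2/9 + 10·5/18] / (13/18)
 = 59/9 / (13/18)
 = 118/13

9.0769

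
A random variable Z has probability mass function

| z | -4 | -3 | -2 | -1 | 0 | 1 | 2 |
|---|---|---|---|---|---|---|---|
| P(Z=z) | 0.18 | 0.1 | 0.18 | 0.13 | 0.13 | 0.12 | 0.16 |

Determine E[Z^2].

5.39

E[Z^2] = Σ z^2·P(Z=z)
 = 16·0.18 + 9·0.1 + 4·0.18 + 1·0.13 + 0·0.13 + 1·0.12 + 4·0.16
 = 2.88 + 0.9 + 0.72 + 0.13 + 0 + 0.12 + 0.64
 = 5.39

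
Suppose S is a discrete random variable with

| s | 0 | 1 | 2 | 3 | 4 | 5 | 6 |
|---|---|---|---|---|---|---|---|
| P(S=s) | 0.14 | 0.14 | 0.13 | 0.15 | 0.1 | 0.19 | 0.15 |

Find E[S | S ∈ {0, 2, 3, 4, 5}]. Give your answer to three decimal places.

2.901

P(S ∈ {0, 2, 3, 4, 5}) = 0.14 + 0.13 + 0.15 + 0.1 + 0.19 = 0.71.
E[S | S ∈ {0, 2, 3, 4, 5}] = [0·0.14 + 2·0.13 + 3·0.15 + 4·0.1 + 5·0.19] / 0.71
 = 2.06 / 0.71
 = 206/71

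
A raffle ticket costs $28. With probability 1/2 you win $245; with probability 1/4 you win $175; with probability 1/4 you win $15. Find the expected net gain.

142

E[payout] = 245·1/2 + 175·1/4 + 15·1/4
 = 245/2 + 175/4 + 15/4
 = 170
Net = 170 - 28 = 142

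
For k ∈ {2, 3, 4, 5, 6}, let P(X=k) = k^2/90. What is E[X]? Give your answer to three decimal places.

E[X] = Σ x·P(X=x)
 = 2·2/45 + 3·1/10 + 4·8/45 + 5·5/18 + 6·2/5
 = 4/45 + 3/10 + 32/45 + 25/18 + 12/5
 = 44/9

4.889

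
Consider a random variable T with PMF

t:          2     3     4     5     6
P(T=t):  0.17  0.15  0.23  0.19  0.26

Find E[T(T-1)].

15.6

E[T(T-1)] = Σ t(t-1)·P(T=t)
 = 2·0.17 + 6·0.15 + 12·0.23 + 20·0.19 + 30·0.26
 = 0.34 + 0.9 + 2.76 + 3.8 + 7.8
 = 15.6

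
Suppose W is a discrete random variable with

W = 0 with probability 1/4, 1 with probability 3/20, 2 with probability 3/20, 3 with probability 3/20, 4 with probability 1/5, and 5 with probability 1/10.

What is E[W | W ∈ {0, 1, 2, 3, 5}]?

P(W ∈ {0, 1, 2, 3, 5}) = 1/4 + 3/20 + 3/20 + 3/20 + 1/10 = 4/5.
E[W | W ∈ {0, 1, 2, 3, 5}] = [0·1/4 + 1·3/20 + 2·3/20 + 3·3/20 + 5·1/10] / (4/5)
 = 7/5 / (4/5)
 = 7/4

1.75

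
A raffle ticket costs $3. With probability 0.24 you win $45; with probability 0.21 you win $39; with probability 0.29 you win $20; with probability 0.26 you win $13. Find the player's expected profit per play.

E[payout] = 45·0.24 + 39·0.21 + 20·0.29 + 13·0.26
 = 10.8 + 8.19 + 5.8 + 3.38
 = 28.17
Net = 28.17 - 3 = 25.17

25.17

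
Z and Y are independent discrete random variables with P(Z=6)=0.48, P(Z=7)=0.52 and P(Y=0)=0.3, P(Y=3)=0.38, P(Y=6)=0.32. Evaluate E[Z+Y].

9.58

E[Z+Y] = Σ_z Σ_y (z+y) · P(Z=z)P(Y=y)
 = 6·0.144 + 9·0.1824 + 12·0.1536 + 7·0.156 + 10·0.1976 + 13·0.1664
 = 0.864 + 1.6416 + 1.8432 + 1.092 + 1.976 + 2.1632
 = 9.58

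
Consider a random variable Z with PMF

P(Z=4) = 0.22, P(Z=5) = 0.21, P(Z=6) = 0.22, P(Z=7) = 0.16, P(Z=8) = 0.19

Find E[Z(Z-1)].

30.8

E[Z(Z-1)] = Σ z(z-1)·P(Z=z)
 = 12·0.22 + 20·0.21 + 30·0.22 + 42·0.16 + 56·0.19
 = 2.64 + 4.2 + 6.6 + 6.72 + 10.64
 = 30.8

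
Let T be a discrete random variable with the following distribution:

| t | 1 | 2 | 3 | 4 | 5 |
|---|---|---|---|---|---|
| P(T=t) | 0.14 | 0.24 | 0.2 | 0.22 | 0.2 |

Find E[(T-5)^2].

E[(T-5)^2] = Σ (t-5)^2·P(T=t)
 = 16·0.14 + 9·0.24 + 4·0.2 + 1·0.22 + 0·0.2
 = 2.24 + 2.16 + 0.8 + 0.22 + 0
 = 5.42

5.42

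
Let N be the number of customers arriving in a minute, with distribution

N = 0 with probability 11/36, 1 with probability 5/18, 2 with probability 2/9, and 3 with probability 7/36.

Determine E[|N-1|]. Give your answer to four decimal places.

E[|N-1|] = Σ |n-1|·P(N=n)
 = 1·11/36 + 0·5/18 + 1·2/9 + 2·7/36
 = 11/36 + 0 + 2/9 + 7/18
 = 11/12

0.9167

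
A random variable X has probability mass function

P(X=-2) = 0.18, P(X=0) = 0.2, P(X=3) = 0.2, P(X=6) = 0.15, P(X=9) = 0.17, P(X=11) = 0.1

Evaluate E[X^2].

33.79

E[X^2] = Σ x^2·P(X=x)
 = 4·0.18 + 0·0.2 + 9·0.2 + 36·0.15 + 81·0.17 + 121·0.1
 = 0.72 + 0 + 1.8 + 5.4 + 13.77 + 12.1
 = 33.79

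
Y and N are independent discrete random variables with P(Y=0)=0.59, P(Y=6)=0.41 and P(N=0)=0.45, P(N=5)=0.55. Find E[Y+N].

5.21

E[Y+N] = Σ_y Σ_n (y+n) · P(Y=y)P(N=n)
 = 0·0.2655 + 5·0.3245 + 6·0.1845 + 11·0.2255
 = 0 + 1.6225 + 1.107 + 2.4805
 = 5.21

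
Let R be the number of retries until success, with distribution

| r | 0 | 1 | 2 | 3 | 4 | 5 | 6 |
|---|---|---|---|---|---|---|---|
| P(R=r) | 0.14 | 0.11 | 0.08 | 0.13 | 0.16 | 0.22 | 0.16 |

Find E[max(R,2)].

3.75

E[max(R,2)] = Σ max(r,2)·P(R=r)
 = 2·0.14 + 2·0.11 + 2·0.08 + 3·0.13 + 4·0.16 + 5·0.22 + 6·0.16
 = 0.28 + 0.22 + 0.16 + 0.39 + 0.64 + 1.1 + 0.96
 = 3.75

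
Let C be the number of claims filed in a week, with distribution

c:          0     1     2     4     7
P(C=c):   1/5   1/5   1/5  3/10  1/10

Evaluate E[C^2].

E[C^2] = Σ c^2·P(C=c)
 = 0·1/5 + 1·1/5 + 4·1/5 + 16·3/10 + 49·1/10
 = 0 + 1/5 + 4/5 + 24/5 + 49/10
 = 107/10

10.7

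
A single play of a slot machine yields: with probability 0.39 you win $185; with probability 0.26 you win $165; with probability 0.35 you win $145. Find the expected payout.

E[payout] = 185·0.39 + 165·0.26 + 145·0.35
 = 72.15 + 42.9 + 50.75
 = 165.8

165.8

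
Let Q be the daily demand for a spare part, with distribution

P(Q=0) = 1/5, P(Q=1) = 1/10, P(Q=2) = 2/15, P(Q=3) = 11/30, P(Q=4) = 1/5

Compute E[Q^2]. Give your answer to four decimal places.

7.1333

E[Q^2] = Σ q^2·P(Q=q)
 = 0·1/5 + 1·1/10 + 4·2/15 + 9·11/30 + 16·1/5
 = 0 + 1/10 + 8/15 + 33/10 + 16/5
 = 107/15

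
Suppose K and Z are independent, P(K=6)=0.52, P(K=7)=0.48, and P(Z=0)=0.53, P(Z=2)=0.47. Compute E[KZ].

E[KZ] = Σ_k Σ_z kz · P(K=k)P(Z=z)
 = 0·0.2756 + 12·0.2444 + 0·0.2544 + 14·0.2256
 = 0 + 2.9328 + 0 + 3.1584
 = 6.0912

6.0912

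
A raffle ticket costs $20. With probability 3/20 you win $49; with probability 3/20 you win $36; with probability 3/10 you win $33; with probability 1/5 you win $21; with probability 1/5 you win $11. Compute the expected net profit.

9.05

E[payout] = 49·3/20 + 36·3/20 + 33·3/10 + 21·1/5 + 11·1/5
 = 147/20 + 27/5 + 99/10 + 21/5 + 11/5
 = 581/20
Net = 581/20 - 20 = 181/20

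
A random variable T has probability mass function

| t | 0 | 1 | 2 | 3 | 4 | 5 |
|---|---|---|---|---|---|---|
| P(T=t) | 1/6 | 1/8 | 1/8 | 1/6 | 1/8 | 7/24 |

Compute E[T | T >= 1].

P(T >= 1) = 1/8 + 1/8 + 1/6 + 1/8 + 7/24 = 5/6.
E[T | T >= 1] = [1·1/8 + 2·1/8 + 3·1/6 + 4·1/8 + 5·7/24] / (5/6)
 = 17/6 / (5/6)
 = 17/5

3.4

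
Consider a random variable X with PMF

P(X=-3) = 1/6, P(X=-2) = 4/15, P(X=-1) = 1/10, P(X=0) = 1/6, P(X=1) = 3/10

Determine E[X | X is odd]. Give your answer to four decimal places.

-0.5294

P(X is odd) = 1/6 + 1/10 + 3/10 = 17/30.
E[X | X is odd] = [(-3)·1/6 + (-1)·1/10 + 1·3/10] / (17/30)
 = -3/10 / (17/30)
 = -9/17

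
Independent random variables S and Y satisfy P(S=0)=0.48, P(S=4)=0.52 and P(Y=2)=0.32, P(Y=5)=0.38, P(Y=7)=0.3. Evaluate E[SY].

E[SY] = Σ_s Σ_y sy · P(S=s)P(Y=y)
 = 0·0.1536 + 0·0.1824 + 0·0.144 + 8·0.1664 + 20·0.1976 + 28·0.156
 = 0 + 0 + 0 + 1.3312 + 3.952 + 4.368
 = 9.6512

9.6512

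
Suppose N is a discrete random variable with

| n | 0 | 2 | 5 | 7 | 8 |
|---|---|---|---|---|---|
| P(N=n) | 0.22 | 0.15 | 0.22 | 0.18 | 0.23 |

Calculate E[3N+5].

18.5

E[3N+5] = Σ (3n+5)·P(N=n)
 = 5·0.22 + 11·0.15 + 20·0.22 + 26·0.18 + 29·0.23
 = 1.1 + 1.65 + 4.4 + 4.68 + 6.67
 = 18.5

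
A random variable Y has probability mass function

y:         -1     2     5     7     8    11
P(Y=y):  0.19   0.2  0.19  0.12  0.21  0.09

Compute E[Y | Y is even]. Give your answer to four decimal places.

P(Y is even) = 0.2 + 0.21 = 0.41.
E[Y | Y is even] = [2·0.2 + 8·0.21] / 0.41
 = 2.08 / 0.41
 = 208/41

5.0732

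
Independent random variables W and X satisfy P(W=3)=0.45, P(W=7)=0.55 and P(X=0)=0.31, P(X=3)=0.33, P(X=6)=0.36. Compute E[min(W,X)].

E[min(W,X)] = Σ_w Σ_x min(w,x) · P(W=w)P(X=x)
 = 0·0.1395 + 3·0.1485 + 3·0.162 + 0·0.1705 + 3·0.1815 + 6·0.198
 = 0 + 0.4455 + 0.486 + 0 + 0.5445 + 1.188
 = 2.664

2.664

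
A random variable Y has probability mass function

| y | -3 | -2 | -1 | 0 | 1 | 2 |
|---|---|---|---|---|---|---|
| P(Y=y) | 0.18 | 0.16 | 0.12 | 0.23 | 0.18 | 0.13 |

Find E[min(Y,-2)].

E[min(Y,-2)] = Σ min(y,-2)·P(Y=y)
 = (-3)·0.18 + (-2)·0.16 + (-2)·0.12 + (-2)·0.23 + (-2)·0.18 + (-2)·0.13
 = (-0.54) + (-0.32) + (-0.24) + (-0.46) + (-0.36) + (-0.26)
 = -2.18

-2.18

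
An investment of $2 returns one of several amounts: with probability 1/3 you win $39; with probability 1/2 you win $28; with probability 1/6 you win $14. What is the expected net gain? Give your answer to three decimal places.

27.333

E[payout] = 39·1/3 + 28·1/2 + 14·1/6
 = 13 + 14 + 7/3
 = 88/3
Net = 88/3 - 2 = 82/3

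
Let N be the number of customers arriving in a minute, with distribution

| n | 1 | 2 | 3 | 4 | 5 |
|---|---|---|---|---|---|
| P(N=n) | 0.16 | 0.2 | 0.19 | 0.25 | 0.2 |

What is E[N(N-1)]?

E[N(N-1)] = Σ n(n-1)·P(N=n)
 = 0·0.16 + 2·0.2 + 6·0.19 + 12·0.25 + 20·0.2
 = 0 + 0.4 + 1.14 + 3 + 4
 = 8.54

8.54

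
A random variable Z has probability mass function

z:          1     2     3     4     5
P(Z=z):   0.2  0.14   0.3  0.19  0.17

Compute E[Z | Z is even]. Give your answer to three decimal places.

P(Z is even) = 0.14 + 0.19 = 0.33.
E[Z | Z is even] = [2·0.14 + 4·0.19] / 0.33
 = 1.04 / 0.33
 = 104/33

3.152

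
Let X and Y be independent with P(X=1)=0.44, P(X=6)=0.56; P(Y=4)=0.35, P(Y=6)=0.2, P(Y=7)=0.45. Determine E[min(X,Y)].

E[min(X,Y)] = Σ_x Σ_y min(x,y) · P(X=x)P(Y=y)
 = 1·0.154 + 1·0.088 + 1·0.198 + 4·0.196 + 6·0.112 + 6·0.252
 = 0.154 + 0.088 + 0.198 + 0.784 + 0.672 + 1.512
 = 3.408

3.408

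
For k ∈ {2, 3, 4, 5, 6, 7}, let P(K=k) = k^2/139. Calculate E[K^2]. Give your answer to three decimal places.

E[K^2] = Σ k^2·P(K=k)
 = 4·4/139 + 9·9/139 + 16·16/139 + 25·25/139 + 36·36/139 + 49·49/139
 = 16/139 + 81/139 + 256/139 + 625/139 + 1296/139 + 2401/139
 = 4675/139

33.633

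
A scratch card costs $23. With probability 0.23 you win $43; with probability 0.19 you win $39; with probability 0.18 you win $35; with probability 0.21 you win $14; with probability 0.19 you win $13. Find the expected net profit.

6.01

E[payout] = 43·0.23 + 39·0.19 + 35·0.18 + 14·0.21 + 13·0.19
 = 9.89 + 7.41 + 6.3 + 2.94 + 2.47
 = 29.01
Net = 29.01 - 23 = 6.01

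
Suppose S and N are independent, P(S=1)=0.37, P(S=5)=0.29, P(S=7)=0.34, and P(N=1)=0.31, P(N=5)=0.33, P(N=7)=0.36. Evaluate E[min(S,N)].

E[min(S,N)] = Σ_s Σ_n min(s,n) · P(S=s)P(N=n)
 = 1·0.1147 + 1·0.1221 + 1·0.1332 + 1·0.0899 + 5·0.0957 + 5·0.1044 + 1·0.1054 + 5·0.1122 + 7·0.1224
 = 0.1147 + 0.1221 + 0.1332 + 0.0899 + 0.4785 + 0.522 + 0.1054 + 0.561 + 0.8568
 = 2.9836

2.9836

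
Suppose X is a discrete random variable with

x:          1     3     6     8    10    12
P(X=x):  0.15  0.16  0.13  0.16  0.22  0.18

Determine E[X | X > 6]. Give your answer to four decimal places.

P(X > 6) = 0.16 + 0.22 + 0.18 = 0.56.
E[X | X > 6] = [8·0.16 + 10·0.22 + 12·0.18] / 0.56
 = 5.64 / 0.56
 = 141/14

10.0714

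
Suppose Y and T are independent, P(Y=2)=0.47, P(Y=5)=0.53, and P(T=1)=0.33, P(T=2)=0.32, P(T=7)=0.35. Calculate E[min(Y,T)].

E[min(Y,T)] = Σ_y Σ_t min(y,t) · P(Y=y)P(T=t)
 = 1·0.1551 + 2·0.1504 + 2·0.1645 + 1·0.1749 + 2·0.1696 + 5·0.1855
 = 0.1551 + 0.3008 + 0.329 + 0.1749 + 0.3392 + 0.9275
 = 2.2265

2.2265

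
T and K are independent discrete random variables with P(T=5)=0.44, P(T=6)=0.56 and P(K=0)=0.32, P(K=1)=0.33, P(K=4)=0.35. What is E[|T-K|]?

3.83

E[|T-K|] = Σ_t Σ_k |t-k| · P(T=t)P(K=k)
 = 5·0.1408 + 4·0.1452 + 1·0.154 + 6·0.1792 + 5·0.1848 + 2·0.196
 = 0.704 + 0.5808 + 0.154 + 1.0752 + 0.924 + 0.392
 = 3.83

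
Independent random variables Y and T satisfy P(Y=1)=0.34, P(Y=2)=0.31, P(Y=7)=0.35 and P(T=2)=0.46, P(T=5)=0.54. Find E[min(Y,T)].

2.227

E[min(Y,T)] = Σ_y Σ_t min(y,t) · P(Y=y)P(T=t)
 = 1·0.1564 + 1·0.1836 + 2·0.1426 + 2·0.1674 + 2·0.161 + 5·0.189
 = 0.1564 + 0.1836 + 0.2852 + 0.3348 + 0.322 + 0.945
 = 2.227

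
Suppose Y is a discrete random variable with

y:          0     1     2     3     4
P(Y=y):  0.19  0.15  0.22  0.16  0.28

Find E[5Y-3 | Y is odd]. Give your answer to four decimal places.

7.1613

P(Y is odd) = 0.15 + 0.16 = 0.31.
E[5Y-3 | Y is odd] = [2·0.15 + 12·0.16] / 0.31
 = 2.22 / 0.31
 = 222/31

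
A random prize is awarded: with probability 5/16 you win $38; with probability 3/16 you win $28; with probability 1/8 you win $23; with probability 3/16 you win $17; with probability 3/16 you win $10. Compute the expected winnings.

25.0625

E[payout] = 38·5/16 + 28·3/16 + 23·1/8 + 17·3/16 + 10·3/16
 = 95/8 + 21/4 + 23/8 + 51/16 + 15/8
 = 401/16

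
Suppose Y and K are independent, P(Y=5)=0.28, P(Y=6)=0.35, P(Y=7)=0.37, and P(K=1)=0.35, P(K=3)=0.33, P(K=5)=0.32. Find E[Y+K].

9.03

E[Y+K] = Σ_y Σ_k (y+k) · P(Y=y)P(K=k)
 = 6·0.098 + 8·0.0924 + 10·0.0896 + 7·0.1225 + 9·0.1155 + 11·0.112 + 8·0.1295 + 10·0.1221 + 12·0.1184
 = 0.588 + 0.7392 + 0.896 + 0.8575 + 1.0395 + 1.232 + 1.036 + 1.221 + 1.4208
 = 9.03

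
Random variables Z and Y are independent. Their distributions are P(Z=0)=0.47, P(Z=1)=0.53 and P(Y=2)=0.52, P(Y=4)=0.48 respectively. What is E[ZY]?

E[ZY] = Σ_z Σ_y zy · P(Z=z)P(Y=y)
 = 0·0.2444 + 0·0.2256 + 2·0.2756 + 4·0.2544
 = 0 + 0 + 0.5512 + 1.0176
 = 1.5688

1.5688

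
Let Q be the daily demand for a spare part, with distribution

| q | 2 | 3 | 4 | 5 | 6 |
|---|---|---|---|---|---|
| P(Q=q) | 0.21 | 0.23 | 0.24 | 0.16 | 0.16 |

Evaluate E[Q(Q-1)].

12.68

E[Q(Q-1)] = Σ q(q-1)·P(Q=q)
 = 2·0.21 + 6·0.23 + 12·0.24 + 20·0.16 + 30·0.16
 = 0.42 + 1.38 + 2.88 + 3.2 + 4.8
 = 12.68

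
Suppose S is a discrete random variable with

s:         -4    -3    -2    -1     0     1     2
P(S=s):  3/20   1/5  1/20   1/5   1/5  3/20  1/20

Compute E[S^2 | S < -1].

P(S < -1) = 3/20 + 1/5 + 1/20 = 2/5.
E[S^2 | S < -1] = [16·3/20 + 9·1/5 + 4·1/20] / (2/5)
 = 22/5 / (2/5)
 = 11

11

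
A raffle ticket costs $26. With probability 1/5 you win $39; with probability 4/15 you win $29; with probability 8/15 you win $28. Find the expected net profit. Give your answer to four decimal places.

E[payout] = 39·1/5 + 29·4/15 + 28·8/15
 = 39/5 + 116/15 + 224/15
 = 457/15
Net = 457/15 - 26 = 67/15

4.4667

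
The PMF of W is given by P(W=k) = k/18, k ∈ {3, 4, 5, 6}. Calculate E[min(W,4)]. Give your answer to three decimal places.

3.833

E[min(W,4)] = Σ min(w,4)·P(W=w)
 = 3·1/6 + 4·2/9 + 4·5/18 + 4·1/3
 = 1/2 + 8/9 + 10/9 + 4/3
 = 23/6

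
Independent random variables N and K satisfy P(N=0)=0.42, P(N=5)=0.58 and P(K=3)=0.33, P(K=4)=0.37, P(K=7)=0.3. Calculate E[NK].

E[NK] = Σ_n Σ_k nk · P(N=n)P(K=k)
 = 0·0.1386 + 0·0.1554 + 0·0.126 + 15·0.1914 + 20·0.2146 + 35·0.174
 = 0 + 0 + 0 + 2.871 + 4.292 + 6.09
 = 13.253

13.253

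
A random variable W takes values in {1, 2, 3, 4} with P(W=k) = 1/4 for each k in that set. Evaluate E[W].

E[W] = Σ w·P(W=w)
 = 1·1/4 + 2·1/4 + 3·1/4 + 4·1/4
 = 1/4 + 1/2 + 3/4 + 1
 = 5/2

2.5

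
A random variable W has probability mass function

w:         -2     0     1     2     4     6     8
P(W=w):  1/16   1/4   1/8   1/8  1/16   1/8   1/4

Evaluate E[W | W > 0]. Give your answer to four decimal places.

P(W > 0) = 1/8 + 1/8 + 1/16 + 1/8 + 1/4 = 11/16.
E[W | W > 0] = [1·1/8 + 2·1/8 + 4·1/16 + 6·1/8 + 8·1/4] / (11/16)
 = 27/8 / (11/16)
 = 54/11

4.9091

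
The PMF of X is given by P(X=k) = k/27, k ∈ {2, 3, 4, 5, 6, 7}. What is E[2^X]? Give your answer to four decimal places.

E[2^X] = Σ 2^x·P(X=x)
 = 4·2/27 + 8·1/9 + 16·4/27 + 32·5/27 + 64·2/9 + 128·7/27
 = 8/27 + 8/9 + 64/27 + 160/27 + 128/9 + 896/27
 = 512/9

56.8889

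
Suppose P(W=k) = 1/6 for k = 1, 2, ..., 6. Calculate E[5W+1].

E[5W+1] = Σ (5w+1)·P(W=w)
 = 6·1/6 + 11·1/6 + 16·1/6 + 21·1/6 + 26·1/6 + 31·1/6
 = 1 + 11/6 + 8/3 + 7/2 + 13/3 + 31/6
 = 37/2

18.5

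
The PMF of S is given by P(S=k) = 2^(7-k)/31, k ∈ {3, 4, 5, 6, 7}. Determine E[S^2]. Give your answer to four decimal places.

15.9032

E[S^2] = Σ s^2·P(S=s)
 = 9·16/31 + 16·8/31 + 25·4/31 + 36·2/31 + 49·1/31
 = 144/31 + 128/31 + 100/31 + 72/31 + 49/31
 = 493/31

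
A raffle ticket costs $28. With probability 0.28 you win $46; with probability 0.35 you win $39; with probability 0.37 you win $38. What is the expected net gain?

E[payout] = 46·0.28 + 39·0.35 + 38·0.37
 = 12.88 + 13.65 + 14.06
 = 40.59
Net = 40.59 - 28 = 12.59

12.59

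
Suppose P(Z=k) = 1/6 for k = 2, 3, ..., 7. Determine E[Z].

E[Z] = Σ z·P(Z=z)
 = 2·1/6 + 3·1/6 + 4·1/6 + 5·1/6 + 6·1/6 + 7·1/6
 = 1/3 + 1/2 + 2/3 + 5/6 + 1 + 7/6
 = 9/2

4.5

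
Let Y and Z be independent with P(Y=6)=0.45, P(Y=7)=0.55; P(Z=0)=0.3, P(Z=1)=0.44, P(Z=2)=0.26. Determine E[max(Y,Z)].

E[max(Y,Z)] = Σ_y Σ_z max(y,z) · P(Y=y)P(Z=z)
 = 6·0.135 + 6·0.198 + 6·0.117 + 7·0.165 + 7·0.242 + 7·0.143
 = 0.81 + 1.188 + 0.702 + 1.155 + 1.694 + 1.001
 = 6.55

6.55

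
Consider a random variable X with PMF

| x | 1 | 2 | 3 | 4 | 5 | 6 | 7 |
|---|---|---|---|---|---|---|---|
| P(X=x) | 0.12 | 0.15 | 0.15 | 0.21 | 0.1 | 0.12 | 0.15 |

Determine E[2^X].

E[2^X] = Σ 2^x·P(X=x)
 = 2·0.12 + 4·0.15 + 8·0.15 + 16·0.21 + 32·0.1 + 64·0.12 + 128·0.15
 = 0.24 + 0.6 + 1.2 + 3.36 + 3.2 + 7.68 + 19.2
 = 35.48

35.48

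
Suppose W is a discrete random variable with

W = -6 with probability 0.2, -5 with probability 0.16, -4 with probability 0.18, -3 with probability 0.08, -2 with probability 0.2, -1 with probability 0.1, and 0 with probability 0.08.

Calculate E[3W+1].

-9.38

E[3W+1] = Σ (3w+1)·P(W=w)
 = (-17)·0.2 + (-14)·0.16 + (-11)·0.18 + (-8)·0.08 + (-5)·0.2 + (-2)·0.1 + 1·0.08
 = (-3.4) + (-2.24) + (-1.98) + (-0.64) + (-1) + (-0.2) + 0.08
 = -9.38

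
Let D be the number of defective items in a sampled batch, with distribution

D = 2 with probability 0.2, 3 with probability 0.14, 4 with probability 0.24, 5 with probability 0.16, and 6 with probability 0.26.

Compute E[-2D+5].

E[-2D+5] = Σ (-2d+5)·P(D=d)
 = 1·0.2 + (-1)·0.14 + (-3)·0.24 + (-5)·0.16 + (-7)·0.26
 = 0.2 + (-0.14) + (-0.72) + (-0.8) + (-1.82)
 = -3.28

-3.28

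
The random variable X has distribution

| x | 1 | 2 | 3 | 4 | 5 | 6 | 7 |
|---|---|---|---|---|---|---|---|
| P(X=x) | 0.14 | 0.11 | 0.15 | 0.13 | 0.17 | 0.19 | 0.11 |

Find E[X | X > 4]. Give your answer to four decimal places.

P(X > 4) = 0.17 + 0.19 + 0.11 = 0.47.
E[X | X > 4] = [5·0.17 + 6·0.19 + 7·0.11] / 0.47
 = 2.76 / 0.47
 = 276/47

5.8723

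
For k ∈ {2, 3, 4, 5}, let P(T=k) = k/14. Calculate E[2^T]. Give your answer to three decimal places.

E[2^T] = Σ 2^t·P(T=t)
 = 4·1/7 + 8·3/14 + 16·2/7 + 32·5/14
 = 4/7 + 12/7 + 32/7 + 80/7
 = 128/7

18.286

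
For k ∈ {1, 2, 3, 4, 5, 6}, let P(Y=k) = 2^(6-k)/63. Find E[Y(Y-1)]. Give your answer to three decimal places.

E[Y(Y-1)] = Σ y(y-1)·P(Y=y)
 = 0·32/63 + 2·16/63 + 6·8/63 + 12·4/63 + 20·2/63 + 30·1/63
 = 0 + 32/63 + 16/21 + 16/21 + 40/63 + 10/21
 = 22/7

3.143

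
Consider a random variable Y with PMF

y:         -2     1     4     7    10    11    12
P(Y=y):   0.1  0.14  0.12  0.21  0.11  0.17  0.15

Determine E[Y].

E[Y] = Σ y·P(Y=y)
 = (-2)·0.1 + 1·0.14 + 4·0.12 + 7·0.21 + 10·0.11 + 11·0.17 + 12·0.15
 = (-0.2) + 0.14 + 0.48 + 1.47 + 1.1 + 1.87 + 1.8
 = 6.66

6.66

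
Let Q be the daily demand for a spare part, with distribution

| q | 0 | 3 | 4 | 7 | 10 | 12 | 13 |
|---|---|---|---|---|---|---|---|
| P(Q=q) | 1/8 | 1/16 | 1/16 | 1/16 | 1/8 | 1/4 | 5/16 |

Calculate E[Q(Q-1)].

E[Q(Q-1)] = Σ q(q-1)·P(Q=q)
 = 0·1/8 + 6·1/16 + 12·1/16 + 42·1/16 + 90·1/8 + 132·1/4 + 156·5/16
 = 0 + 3/8 + 3/4 + 21/8 + 45/4 + 33 + 195/4
 = 387/4

96.75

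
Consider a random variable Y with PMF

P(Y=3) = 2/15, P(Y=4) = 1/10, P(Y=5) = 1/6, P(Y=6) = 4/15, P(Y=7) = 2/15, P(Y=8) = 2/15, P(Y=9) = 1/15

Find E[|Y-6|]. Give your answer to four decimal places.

1.3667

E[|Y-6|] = Σ |y-6|·P(Y=y)
 = 3·2/15 + 2·1/10 + 1·1/6 + 0·4/15 + 1·2/15 + 2·2/15 + 3·1/15
 = 2/5 + 1/5 + 1/6 + 0 + 2/15 + 4/15 + 1/5
 = 41/30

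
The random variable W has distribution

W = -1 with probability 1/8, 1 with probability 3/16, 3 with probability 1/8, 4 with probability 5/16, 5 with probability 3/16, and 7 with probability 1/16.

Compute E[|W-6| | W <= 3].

P(W <= 3) = 1/8 + 3/16 + 1/8 = 7/16.
E[|W-6| | W <= 3] = [7·1/8 + 5·3/16 + 3·1/8] / (7/16)
 = 35/16 / (7/16)
 = 5

5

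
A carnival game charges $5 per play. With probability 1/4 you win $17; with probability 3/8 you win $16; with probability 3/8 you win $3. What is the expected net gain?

E[payout] = 17·1/4 + 16·3/8 + 3·3/8
 = 17/4 + 6 + 9/8
 = 91/8
Net = 91/8 - 5 = 51/8

6.375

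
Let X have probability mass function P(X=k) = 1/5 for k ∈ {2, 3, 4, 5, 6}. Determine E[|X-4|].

1.2

E[|X-4|] = Σ |x-4|·P(X=x)
 = 2·1/5 + 1·1/5 + 0·1/5 + 1·1/5 + 2·1/5
 = 2/5 + 1/5 + 0 + 1/5 + 2/5
 = 6/5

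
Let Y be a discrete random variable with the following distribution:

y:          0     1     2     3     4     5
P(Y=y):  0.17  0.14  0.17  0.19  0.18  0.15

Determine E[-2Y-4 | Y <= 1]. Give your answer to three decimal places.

-4.903

P(Y <= 1) = 0.17 + 0.14 = 0.31.
E[-2Y-4 | Y <= 1] = [(-4)·0.17 + (-6)·0.14] / 0.31
 = -1.52 / 0.31
 = -152/31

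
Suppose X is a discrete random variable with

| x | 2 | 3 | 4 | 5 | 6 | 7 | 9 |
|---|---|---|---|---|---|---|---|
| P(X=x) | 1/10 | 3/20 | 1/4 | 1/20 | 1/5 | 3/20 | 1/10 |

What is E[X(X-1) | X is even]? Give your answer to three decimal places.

16.727

P(X is even) = 1/10 + 1/4 + 1/5 = 11/20.
E[X(X-1) | X is even] = [2·1/10 + 12·1/4 + 30·1/5] / (11/20)
 = 46/5 / (11/20)
 = 184/11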